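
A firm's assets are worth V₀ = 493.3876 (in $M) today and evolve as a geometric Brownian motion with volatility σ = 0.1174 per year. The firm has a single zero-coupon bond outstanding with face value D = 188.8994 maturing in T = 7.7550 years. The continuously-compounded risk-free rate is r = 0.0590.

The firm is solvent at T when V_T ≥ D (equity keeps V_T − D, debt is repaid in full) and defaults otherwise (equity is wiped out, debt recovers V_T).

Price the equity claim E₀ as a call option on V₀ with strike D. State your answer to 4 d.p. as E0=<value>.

E0=373.8455

d₁ = [ln(V₀/D) + (r + σ²/2)T] / (σ√T)
   = [ln(493.3876/188.8994) + (0.0590 + 0.5·0.1174²)·7.7550] / (0.1174·√7.7550)
   = [0.960080 + 0.510988] / 0.326933 = 4.499599
d₂ = d₁ − σ√T = 4.499599 − 0.326933 = 4.172666
N(d₁) = 0.999997,  N(d₂) = 0.999985,  e^(−rT) = 0.632835
E₀ = V₀·N(d₁) − D·e^(−rT)·N(d₂)
   = 493.3876·0.999997 − 188.8994·0.632835·0.999985 = 373.845502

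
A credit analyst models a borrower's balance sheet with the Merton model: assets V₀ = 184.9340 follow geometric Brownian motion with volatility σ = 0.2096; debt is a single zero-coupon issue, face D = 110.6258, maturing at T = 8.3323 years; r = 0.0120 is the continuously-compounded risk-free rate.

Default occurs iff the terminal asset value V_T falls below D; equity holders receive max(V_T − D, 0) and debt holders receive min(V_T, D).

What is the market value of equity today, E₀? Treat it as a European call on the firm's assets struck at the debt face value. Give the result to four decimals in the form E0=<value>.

E0=91.3133

d₁ = [ln(V₀/D) + (r + σ²/2)T] / (σ√T)
   = [ln(184.9340/110.6258) + (0.0120 + 0.5·0.2096²)·8.3323] / (0.2096·√8.3323)
   = [0.513846 + 0.283016] / 0.605026 = 1.317070
d₂ = d₁ − σ√T = 1.317070 − 0.605026 = 0.712045
N(d₁) = 0.906092,  N(d₂) = 0.761781,  e^(−rT) = 0.904849
E₀ = V₀·N(d₁) − D·e^(−rT)·N(d₂)
   = 184.9340·0.906092 − 110.6258·0.904849·0.761781 = 91.313282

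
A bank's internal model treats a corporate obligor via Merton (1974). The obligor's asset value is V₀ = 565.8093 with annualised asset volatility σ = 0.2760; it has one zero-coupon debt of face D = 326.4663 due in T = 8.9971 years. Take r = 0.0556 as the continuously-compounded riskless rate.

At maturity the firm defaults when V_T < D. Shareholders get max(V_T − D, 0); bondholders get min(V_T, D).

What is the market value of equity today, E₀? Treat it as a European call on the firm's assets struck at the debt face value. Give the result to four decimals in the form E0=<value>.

d₁ = [ln(V₀/D) + (r + σ²/2)T] / (σ√T)
   = [ln(565.8093/326.4663) + (0.0556 + 0.5·0.2760²)·8.9971] / (0.2760·√8.9971)
   = [0.549930 + 0.842920] / 0.827867 = 1.682458
d₂ = d₁ − σ√T = 1.682458 − 0.827867 = 0.854591
N(d₁) = 0.953760,  N(d₂) = 0.803611,  e^(−rT) = 0.606386
E₀ = V₀·N(d₁) − D·e^(−rT)·N(d₂)
   = 565.8093·0.953760 − 326.4663·0.606386·0.803611 = 380.559710

E0=380.5597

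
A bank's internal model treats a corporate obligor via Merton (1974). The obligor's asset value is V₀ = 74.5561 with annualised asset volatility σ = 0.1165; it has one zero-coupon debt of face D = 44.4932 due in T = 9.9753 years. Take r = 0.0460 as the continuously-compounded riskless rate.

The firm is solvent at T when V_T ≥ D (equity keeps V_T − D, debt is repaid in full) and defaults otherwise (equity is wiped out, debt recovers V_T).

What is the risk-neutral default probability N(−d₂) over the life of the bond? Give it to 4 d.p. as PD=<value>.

PD=0.0068

d₁ = [ln(V₀/D) + (r + σ²/2)T] / (σ√T)
   = [ln(74.5561/44.4932) + (0.0460 + 0.5·0.1165²)·9.9753] / (0.1165·√9.9753)
   = [0.516215 + 0.526557] / 0.367950 = 2.834006
d₂ = d₁ − σ√T = 2.834006 − 0.367950 = 2.466056
risk-neutral PD = N(−d₂) = N(-2.466056) = 0.006830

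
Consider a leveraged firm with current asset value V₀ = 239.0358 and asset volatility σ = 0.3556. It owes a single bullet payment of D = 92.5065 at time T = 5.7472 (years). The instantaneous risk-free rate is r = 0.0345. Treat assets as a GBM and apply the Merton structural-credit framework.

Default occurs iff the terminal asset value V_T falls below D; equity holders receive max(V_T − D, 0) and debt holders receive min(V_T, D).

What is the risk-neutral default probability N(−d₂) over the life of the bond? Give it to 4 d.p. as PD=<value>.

d₁ = [ln(V₀/D) + (r + σ²/2)T] / (σ√T)
   = [ln(239.0358/92.5065) + (0.0345 + 0.5·0.3556²)·5.7472] / (0.3556·√5.7472)
   = [0.949334 + 0.561649] / 0.852491 = 1.772433
d₂ = d₁ − σ√T = 1.772433 − 0.852491 = 0.919942
risk-neutral PD = N(−d₂) = N(-0.919942) = 0.178802

PD=0.1788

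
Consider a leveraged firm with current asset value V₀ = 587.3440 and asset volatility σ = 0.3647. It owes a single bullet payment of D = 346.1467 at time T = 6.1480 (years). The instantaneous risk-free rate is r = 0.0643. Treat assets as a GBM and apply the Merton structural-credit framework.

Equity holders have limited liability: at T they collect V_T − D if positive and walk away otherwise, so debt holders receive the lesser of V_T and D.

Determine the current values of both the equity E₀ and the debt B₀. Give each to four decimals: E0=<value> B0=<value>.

d₁ = [ln(V₀/D) + (r + σ²/2)T] / (σ√T)
   = [ln(587.3440/346.1467) + (0.0643 + 0.5·0.3647²)·6.1480] / (0.3647·√6.1480)
   = [0.528748 + 0.804177] / 0.904280 = 1.474019
d₂ = d₁ − σ√T = 1.474019 − 0.904280 = 0.569739
N(d₁) = 0.929762,  N(d₂) = 0.715573,  e^(−rT) = 0.673467
E₀ = V₀·N(d₁) − D·e^(−rT)·N(d₂)
   = 587.3440·0.929762 − 346.1467·0.673467·0.715573 = 379.276841
B₀ = V₀ − E₀ = 587.3440 − 379.276841 = 208.067159

E0=379.2768 B0=208.0672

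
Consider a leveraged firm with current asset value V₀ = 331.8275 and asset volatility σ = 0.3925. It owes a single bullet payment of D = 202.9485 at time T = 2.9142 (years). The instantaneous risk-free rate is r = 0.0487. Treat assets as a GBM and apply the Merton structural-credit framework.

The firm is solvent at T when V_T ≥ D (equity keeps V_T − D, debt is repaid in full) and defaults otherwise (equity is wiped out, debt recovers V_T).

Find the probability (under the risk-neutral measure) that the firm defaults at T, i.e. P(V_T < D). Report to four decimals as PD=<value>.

PD=0.2707

d₁ = [ln(V₀/D) + (r + σ²/2)T] / (σ√T)
   = [ln(331.8275/202.9485) + (0.0487 + 0.5·0.3925²)·2.9142] / (0.3925·√2.9142)
   = [0.491663 + 0.366397] / 0.670038 = 1.280614
d₂ = d₁ − σ√T = 1.280614 − 0.670038 = 0.610576
risk-neutral PD = N(−d₂) = N(-0.610576) = 0.270740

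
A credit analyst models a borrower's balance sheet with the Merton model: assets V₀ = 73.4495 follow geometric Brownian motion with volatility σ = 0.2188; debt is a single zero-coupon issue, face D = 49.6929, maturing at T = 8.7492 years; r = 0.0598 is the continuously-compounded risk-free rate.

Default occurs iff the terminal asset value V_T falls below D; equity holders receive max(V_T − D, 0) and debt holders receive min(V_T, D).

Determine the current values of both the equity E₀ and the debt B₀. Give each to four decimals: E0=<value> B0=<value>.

d₁ = [ln(V₀/D) + (r + σ²/2)T] / (σ√T)
   = [ln(73.4495/49.6929) + (0.0598 + 0.5·0.2188²)·8.7492] / (0.2188·√8.7492)
   = [0.390736 + 0.732629] / 0.647190 = 1.735759
d₂ = d₁ − σ√T = 1.735759 − 0.647190 = 1.088570
N(d₁) = 0.958697,  N(d₂) = 0.861828,  e^(−rT) = 0.592620
E₀ = V₀·N(d₁) − D·e^(−rT)·N(d₂)
   = 73.4495·0.958697 − 49.6929·0.592620·0.861828 = 45.035824
B₀ = V₀ − E₀ = 73.4495 − 45.035824 = 28.413676

E0=45.0358 B0=28.4137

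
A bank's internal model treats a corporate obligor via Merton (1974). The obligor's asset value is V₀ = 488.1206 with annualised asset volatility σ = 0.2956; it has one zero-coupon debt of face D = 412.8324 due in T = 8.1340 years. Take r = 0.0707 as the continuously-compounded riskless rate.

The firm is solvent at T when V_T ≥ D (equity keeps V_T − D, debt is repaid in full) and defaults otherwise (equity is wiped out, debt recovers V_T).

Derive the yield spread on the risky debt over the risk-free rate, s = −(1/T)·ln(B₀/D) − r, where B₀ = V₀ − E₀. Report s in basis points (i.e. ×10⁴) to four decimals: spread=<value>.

d₁ = [ln(V₀/D) + (r + σ²/2)T] / (σ√T)
   = [ln(488.1206/412.8324) + (0.0707 + 0.5·0.2956²)·8.1340] / (0.2956·√8.1340)
   = [0.167521 + 0.930446] / 0.843056 = 1.302365
d₂ = d₁ − σ√T = 1.302365 − 0.843056 = 0.459308
N(d₁) = 0.903604,  N(d₂) = 0.676994,  e^(−rT) = 0.562663
E₀ = V₀·N(d₁) − D·e^(−rT)·N(d₂)
   = 488.1206·0.903604 − 412.8324·0.562663·0.676994 = 283.811865
B₀ = V₀ − E₀ = 488.1206 − 283.811865 = 204.308735
spread = −(1/T)·ln(B₀/D) − r = −(1/8.1340)·ln(204.308735/412.8324) − 0.0707 = 0.01577768
in basis points: 0.01577768 × 10⁴ = 157.7768 bp

spread=157.7768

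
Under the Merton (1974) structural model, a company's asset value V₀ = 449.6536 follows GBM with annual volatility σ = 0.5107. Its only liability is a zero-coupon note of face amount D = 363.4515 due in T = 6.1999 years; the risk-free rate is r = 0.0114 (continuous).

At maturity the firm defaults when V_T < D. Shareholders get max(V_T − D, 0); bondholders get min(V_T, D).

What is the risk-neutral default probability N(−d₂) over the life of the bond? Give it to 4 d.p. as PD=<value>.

d₁ = [ln(V₀/D) + (r + σ²/2)T] / (σ√T)
   = [ln(449.6536/363.4515) + (0.0114 + 0.5·0.5107²)·6.1999] / (0.5107·√6.1999)
   = [0.212832 + 0.879191] / 1.271622 = 0.858763
d₂ = d₁ − σ√T = 0.858763 − 1.271622 = -0.412859
risk-neutral PD = N(−d₂) = N(0.412859) = 0.660145

PD=0.6601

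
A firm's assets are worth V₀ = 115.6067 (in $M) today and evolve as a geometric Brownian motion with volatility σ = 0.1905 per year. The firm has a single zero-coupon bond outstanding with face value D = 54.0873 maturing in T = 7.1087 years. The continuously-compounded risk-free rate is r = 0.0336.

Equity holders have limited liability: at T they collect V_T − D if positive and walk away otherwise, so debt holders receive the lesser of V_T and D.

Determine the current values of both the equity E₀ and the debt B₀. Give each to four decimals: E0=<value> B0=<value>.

d₁ = [ln(V₀/D) + (r + σ²/2)T] / (σ√T)
   = [ln(115.6067/54.0873) + (0.0336 + 0.5·0.1905²)·7.1087] / (0.1905·√7.1087)
   = [0.759595 + 0.367841] / 0.507914 = 2.219737
d₂ = d₁ − σ√T = 2.219737 − 0.507914 = 1.711823
N(d₁) = 0.986782,  N(d₂) = 0.956535,  e^(−rT) = 0.787531
E₀ = V₀·N(d₁) − D·e^(−rT)·N(d₂)
   = 115.6067·0.986782 − 54.0873·0.787531·0.956535 = 73.334534
B₀ = V₀ − E₀ = 115.6067 − 73.334534 = 42.272166

E0=73.3345 B0=42.2722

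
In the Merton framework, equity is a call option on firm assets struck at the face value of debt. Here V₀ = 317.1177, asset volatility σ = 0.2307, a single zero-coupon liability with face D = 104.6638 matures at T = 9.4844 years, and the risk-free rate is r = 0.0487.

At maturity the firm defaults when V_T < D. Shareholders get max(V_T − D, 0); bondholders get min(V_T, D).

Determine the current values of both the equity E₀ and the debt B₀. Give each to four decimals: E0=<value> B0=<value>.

d₁ = [ln(V₀/D) + (r + σ²/2)T] / (σ√T)
   = [ln(317.1177/104.6638) + (0.0487 + 0.5·0.2307²)·9.4844] / (0.2307·√9.4844)
   = [1.108520 + 0.714282] / 0.710481 = 2.565588
d₂ = d₁ − σ√T = 2.565588 − 0.710481 = 1.855107
N(d₁) = 0.994850,  N(d₂) = 0.968210,  e^(−rT) = 0.630091
E₀ = V₀·N(d₁) − D·e^(−rT)·N(d₂)
   = 317.1177·0.994850 − 104.6638·0.630091·0.968210 = 251.633270
B₀ = V₀ − E₀ = 317.1177 − 251.633270 = 65.484430

E0=251.6333 B0=65.4844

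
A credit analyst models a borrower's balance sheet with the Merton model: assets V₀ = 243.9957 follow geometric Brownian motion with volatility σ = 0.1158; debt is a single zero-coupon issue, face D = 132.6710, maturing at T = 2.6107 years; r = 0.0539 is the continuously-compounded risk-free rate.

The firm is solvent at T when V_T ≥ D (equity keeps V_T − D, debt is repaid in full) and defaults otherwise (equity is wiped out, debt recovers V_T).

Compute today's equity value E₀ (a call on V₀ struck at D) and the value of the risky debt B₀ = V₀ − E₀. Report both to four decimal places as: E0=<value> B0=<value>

d₁ = [ln(V₀/D) + (r + σ²/2)T] / (σ√T)
   = [ln(243.9957/132.6710) + (0.0539 + 0.5·0.1158²)·2.6107] / (0.1158·√2.6107)
   = [0.609278 + 0.158221] / 0.187106 = 4.101955
d₂ = d₁ − σ√T = 4.101955 − 0.187106 = 3.914849
N(d₁) = 0.999980,  N(d₂) = 0.999955,  e^(−rT) = 0.868735
E₀ = V₀·N(d₁) − D·e^(−rT)·N(d₂)
   = 243.9957·0.999980 − 132.6710·0.868735·0.999955 = 128.739926
B₀ = V₀ − E₀ = 243.9957 − 128.739926 = 115.255774

E0=128.7399 B0=115.2558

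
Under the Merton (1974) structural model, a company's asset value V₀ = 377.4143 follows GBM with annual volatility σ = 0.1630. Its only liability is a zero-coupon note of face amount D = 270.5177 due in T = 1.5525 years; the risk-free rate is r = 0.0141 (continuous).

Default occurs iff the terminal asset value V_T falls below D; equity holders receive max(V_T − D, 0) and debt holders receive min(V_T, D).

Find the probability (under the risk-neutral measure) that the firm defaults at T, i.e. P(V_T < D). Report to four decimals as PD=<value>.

d₁ = [ln(V₀/D) + (r + σ²/2)T] / (σ√T)
   = [ln(377.4143/270.5177) + (0.0141 + 0.5·0.1630²)·1.5525] / (0.1630·√1.5525)
   = [0.333006 + 0.042514] / 0.203097 = 1.848971
d₂ = d₁ − σ√T = 1.848971 − 0.203097 = 1.645874
risk-neutral PD = N(−d₂) = N(-1.645874) = 0.049895

PD=0.0499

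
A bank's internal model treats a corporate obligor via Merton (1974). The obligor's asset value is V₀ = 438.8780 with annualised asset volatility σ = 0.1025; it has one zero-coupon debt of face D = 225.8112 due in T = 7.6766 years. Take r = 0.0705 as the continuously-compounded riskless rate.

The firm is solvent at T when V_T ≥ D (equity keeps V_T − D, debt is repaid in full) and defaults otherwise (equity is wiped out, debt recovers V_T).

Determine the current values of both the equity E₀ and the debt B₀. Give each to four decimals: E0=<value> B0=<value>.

d₁ = [ln(V₀/D) + (r + σ²/2)T] / (σ√T)
   = [ln(438.8780/225.8112) + (0.0705 + 0.5·0.1025²)·7.6766] / (0.1025·√7.6766)
   = [0.664522 + 0.581526] / 0.283993 = 4.387596
d₂ = d₁ − σ√T = 4.387596 − 0.283993 = 4.103603
N(d₁) = 0.999994,  N(d₂) = 0.999980,  e^(−rT) = 0.582049
E₀ = V₀·N(d₁) − D·e^(−rT)·N(d₂)
   = 438.8780·0.999994 − 225.8112·0.582049·0.999980 = 307.444930
B₀ = V₀ − E₀ = 438.8780 − 307.444930 = 131.433070

E0=307.4449 B0=131.4331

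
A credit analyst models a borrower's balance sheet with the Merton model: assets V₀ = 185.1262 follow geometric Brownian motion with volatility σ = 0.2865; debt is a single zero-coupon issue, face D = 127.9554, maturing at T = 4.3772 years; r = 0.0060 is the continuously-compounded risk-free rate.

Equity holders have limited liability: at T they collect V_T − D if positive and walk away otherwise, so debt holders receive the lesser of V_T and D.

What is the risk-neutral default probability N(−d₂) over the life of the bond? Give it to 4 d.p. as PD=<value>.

PD=0.3593

d₁ = [ln(V₀/D) + (r + σ²/2)T] / (σ√T)
   = [ln(185.1262/127.9554) + (0.0060 + 0.5·0.2865²)·4.3772] / (0.2865·√4.3772)
   = [0.369356 + 0.205908] / 0.599408 = 0.959720
d₂ = d₁ − σ√T = 0.959720 − 0.599408 = 0.360312
risk-neutral PD = N(−d₂) = N(-0.360312) = 0.359307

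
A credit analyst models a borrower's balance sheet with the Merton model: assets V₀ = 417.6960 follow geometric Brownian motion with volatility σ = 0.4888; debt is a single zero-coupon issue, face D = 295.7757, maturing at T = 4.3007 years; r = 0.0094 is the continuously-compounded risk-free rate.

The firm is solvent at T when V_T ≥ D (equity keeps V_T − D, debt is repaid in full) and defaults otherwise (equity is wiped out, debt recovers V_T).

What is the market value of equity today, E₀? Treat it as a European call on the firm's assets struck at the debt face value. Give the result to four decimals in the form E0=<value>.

d₁ = [ln(V₀/D) + (r + σ²/2)T] / (σ√T)
   = [ln(417.6960/295.7757) + (0.0094 + 0.5·0.4888²)·4.3007] / (0.4888·√4.3007)
   = [0.345152 + 0.554200] / 1.013680 = 0.887216
d₂ = d₁ − σ√T = 0.887216 − 1.013680 = -0.126464
N(d₁) = 0.812519,  N(d₂) = 0.449682,  e^(−rT) = 0.960380
E₀ = V₀·N(d₁) − D·e^(−rT)·N(d₂)
   = 417.6960·0.812519 − 295.7757·0.960380·0.449682 = 211.650381

E0=211.6504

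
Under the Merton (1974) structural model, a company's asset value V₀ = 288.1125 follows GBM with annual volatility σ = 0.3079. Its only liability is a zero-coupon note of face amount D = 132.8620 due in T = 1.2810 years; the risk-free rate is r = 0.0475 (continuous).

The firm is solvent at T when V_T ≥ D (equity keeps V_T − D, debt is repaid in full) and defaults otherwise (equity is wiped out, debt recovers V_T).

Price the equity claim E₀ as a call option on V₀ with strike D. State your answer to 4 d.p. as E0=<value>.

E0=163.2738

d₁ = [ln(V₀/D) + (r + σ²/2)T] / (σ√T)
   = [ln(288.1125/132.8620) + (0.0475 + 0.5·0.3079²)·1.2810] / (0.3079·√1.2810)
   = [0.774040 + 0.121568] / 0.348485 = 2.570005
d₂ = d₁ − σ√T = 2.570005 − 0.348485 = 2.221520
N(d₁) = 0.994915,  N(d₂) = 0.986842,  e^(−rT) = 0.940967
E₀ = V₀·N(d₁) − D·e^(−rT)·N(d₂)
   = 288.1125·0.994915 − 132.8620·0.940967·0.986842 = 163.273751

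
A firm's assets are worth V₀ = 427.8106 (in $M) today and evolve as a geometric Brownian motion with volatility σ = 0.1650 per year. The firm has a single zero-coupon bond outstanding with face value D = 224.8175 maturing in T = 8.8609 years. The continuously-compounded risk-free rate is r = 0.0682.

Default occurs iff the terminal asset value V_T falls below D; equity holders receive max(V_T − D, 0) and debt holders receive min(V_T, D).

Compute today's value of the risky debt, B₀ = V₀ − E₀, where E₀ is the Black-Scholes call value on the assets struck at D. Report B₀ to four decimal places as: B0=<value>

B0=122.6573

d₁ = [ln(V₀/D) + (r + σ²/2)T] / (σ√T)
   = [ln(427.8106/224.8175) + (0.0682 + 0.5·0.1650²)·8.8609] / (0.1650·√8.8609)
   = [0.643392 + 0.724932] / 0.491160 = 2.785904
d₂ = d₁ − σ√T = 2.785904 − 0.491160 = 2.294744
N(d₁) = 0.997331,  N(d₂) = 0.989126,  e^(−rT) = 0.546450
E₀ = V₀·N(d₁) − D·e^(−rT)·N(d₂)
   = 427.8106·0.997331 − 224.8175·0.546450·0.989126 = 305.153265
B₀ = V₀ − E₀ = 427.8106 − 305.153265 = 122.657335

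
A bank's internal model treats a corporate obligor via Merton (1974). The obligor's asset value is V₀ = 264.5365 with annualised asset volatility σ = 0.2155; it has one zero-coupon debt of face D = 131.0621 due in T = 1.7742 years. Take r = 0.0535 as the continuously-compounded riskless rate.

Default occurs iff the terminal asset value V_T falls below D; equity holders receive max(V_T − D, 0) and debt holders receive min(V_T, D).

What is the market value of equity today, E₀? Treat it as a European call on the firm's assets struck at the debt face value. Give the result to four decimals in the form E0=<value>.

E0=145.3841

d₁ = [ln(V₀/D) + (r + σ²/2)T] / (σ√T)
   = [ln(264.5365/131.0621) + (0.0535 + 0.5·0.2155²)·1.7742] / (0.2155·√1.7742)
   = [0.702308 + 0.136117] / 0.287044 = 2.920892
d₂ = d₁ − σ√T = 2.920892 − 0.287044 = 2.633848
N(d₁) = 0.998255,  N(d₂) = 0.995779,  e^(−rT) = 0.909446
E₀ = V₀·N(d₁) − D·e^(−rT)·N(d₂)
   = 264.5365·0.998255 − 131.0621·0.909446·0.995779 = 145.384083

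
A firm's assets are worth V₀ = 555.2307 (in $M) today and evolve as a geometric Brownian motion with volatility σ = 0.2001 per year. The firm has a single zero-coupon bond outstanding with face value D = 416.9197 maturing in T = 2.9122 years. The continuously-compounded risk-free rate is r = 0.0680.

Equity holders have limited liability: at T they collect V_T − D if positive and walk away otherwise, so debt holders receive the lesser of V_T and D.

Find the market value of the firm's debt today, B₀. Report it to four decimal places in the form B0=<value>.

d₁ = [ln(V₀/D) + (r + σ²/2)T] / (σ√T)
   = [ln(555.2307/416.9197) + (0.0680 + 0.5·0.2001²)·2.9122] / (0.2001·√2.9122)
   = [0.286490 + 0.256332] / 0.341474 = 1.589643
d₂ = d₁ − σ√T = 1.589643 − 0.341474 = 1.248169
N(d₁) = 0.944042,  N(d₂) = 0.894015,  e^(−rT) = 0.820346
E₀ = V₀·N(d₁) − D·e^(−rT)·N(d₂)
   = 555.2307·0.944042 − 416.9197·0.820346·0.894015 = 218.391729
B₀ = V₀ − E₀ = 555.2307 − 218.391729 = 336.838971

B0=336.8390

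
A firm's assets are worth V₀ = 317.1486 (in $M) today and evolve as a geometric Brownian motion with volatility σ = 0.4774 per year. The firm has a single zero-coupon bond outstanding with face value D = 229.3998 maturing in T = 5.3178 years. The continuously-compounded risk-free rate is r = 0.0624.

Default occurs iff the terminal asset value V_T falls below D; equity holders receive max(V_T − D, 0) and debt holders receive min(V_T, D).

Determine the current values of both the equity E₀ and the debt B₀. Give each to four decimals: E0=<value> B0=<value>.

d₁ = [ln(V₀/D) + (r + σ²/2)T] / (σ√T)
   = [ln(317.1486/229.3998) + (0.0624 + 0.5·0.4774²)·5.3178] / (0.4774·√5.3178)
   = [0.323904 + 0.937823] / 1.100901 = 1.146085
d₂ = d₁ − σ√T = 1.146085 − 1.100901 = 0.045184
N(d₁) = 0.874120,  N(d₂) = 0.518020,  e^(−rT) = 0.717609
E₀ = V₀·N(d₁) − D·e^(−rT)·N(d₂)
   = 317.1486·0.874120 − 229.3998·0.717609·0.518020 = 191.949918
B₀ = V₀ − E₀ = 317.1486 − 191.949918 = 125.198682

E0=191.9499 B0=125.1987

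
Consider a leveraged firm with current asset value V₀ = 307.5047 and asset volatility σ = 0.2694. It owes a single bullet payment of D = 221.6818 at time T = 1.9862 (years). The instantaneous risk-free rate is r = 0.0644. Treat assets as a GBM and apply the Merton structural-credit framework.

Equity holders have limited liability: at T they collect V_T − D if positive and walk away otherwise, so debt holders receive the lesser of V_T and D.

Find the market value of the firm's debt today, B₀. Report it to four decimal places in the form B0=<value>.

B0=189.8984

d₁ = [ln(V₀/D) + (r + σ²/2)T] / (σ√T)
   = [ln(307.5047/221.6818) + (0.0644 + 0.5·0.2694²)·1.9862] / (0.2694·√1.9862)
   = [0.327247 + 0.199987] / 0.379672 = 1.388655
d₂ = d₁ − σ√T = 1.388655 − 0.379672 = 1.008983
N(d₁) = 0.917531,  N(d₂) = 0.843509,  e^(−rT) = 0.879931
E₀ = V₀·N(d₁) − D·e^(−rT)·N(d₂)
   = 307.5047·0.917531 − 221.6818·0.879931·0.843509 = 117.606338
B₀ = V₀ − E₀ = 307.5047 − 117.606338 = 189.898362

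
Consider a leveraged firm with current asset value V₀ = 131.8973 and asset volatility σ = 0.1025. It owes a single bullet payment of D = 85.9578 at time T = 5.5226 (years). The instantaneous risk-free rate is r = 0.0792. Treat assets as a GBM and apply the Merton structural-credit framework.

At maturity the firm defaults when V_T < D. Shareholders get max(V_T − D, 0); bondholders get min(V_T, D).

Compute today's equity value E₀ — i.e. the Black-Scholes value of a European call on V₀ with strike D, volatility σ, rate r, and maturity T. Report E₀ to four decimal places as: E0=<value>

d₁ = [ln(V₀/D) + (r + σ²/2)T] / (σ√T)
   = [ln(131.8973/85.9578) + (0.0792 + 0.5·0.1025²)·5.5226] / (0.1025·√5.5226)
   = [0.428167 + 0.466401] / 0.240877 = 3.713793
d₂ = d₁ − σ√T = 3.713793 − 0.240877 = 3.472916
N(d₁) = 0.999898,  N(d₂) = 0.999743,  e^(−rT) = 0.645720
E₀ = V₀·N(d₁) − D·e^(−rT)·N(d₂)
   = 131.8973·0.999898 − 85.9578·0.645720·0.999743 = 76.393486

E0=76.3935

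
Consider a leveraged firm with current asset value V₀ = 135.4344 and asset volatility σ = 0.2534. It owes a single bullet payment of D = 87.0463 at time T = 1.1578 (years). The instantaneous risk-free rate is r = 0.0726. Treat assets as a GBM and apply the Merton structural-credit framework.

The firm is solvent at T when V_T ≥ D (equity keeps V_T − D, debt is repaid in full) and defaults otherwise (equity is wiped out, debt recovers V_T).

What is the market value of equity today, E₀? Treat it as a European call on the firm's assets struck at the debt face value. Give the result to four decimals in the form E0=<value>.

d₁ = [ln(V₀/D) + (r + σ²/2)T] / (σ√T)
   = [ln(135.4344/87.0463) + (0.0726 + 0.5·0.2534²)·1.1578] / (0.2534·√1.1578)
   = [0.442047 + 0.121228] / 0.272661 = 2.065844
d₂ = d₁ − σ√T = 2.065844 − 0.272661 = 1.793183
N(d₁) = 0.980578,  N(d₂) = 0.963528,  e^(−rT) = 0.919380
E₀ = V₀·N(d₁) − D·e^(−rT)·N(d₂)
   = 135.4344·0.980578 − 87.0463·0.919380·0.963528 = 55.694252

E0=55.6943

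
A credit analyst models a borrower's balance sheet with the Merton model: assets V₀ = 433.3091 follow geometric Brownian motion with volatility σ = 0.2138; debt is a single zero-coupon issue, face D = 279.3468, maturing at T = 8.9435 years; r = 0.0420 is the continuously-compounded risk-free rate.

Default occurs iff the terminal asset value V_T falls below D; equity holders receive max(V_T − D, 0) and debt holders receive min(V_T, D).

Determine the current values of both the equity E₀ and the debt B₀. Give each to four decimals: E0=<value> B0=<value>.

E0=249.9989 B0=183.3102

d₁ = [ln(V₀/D) + (r + σ²/2)T] / (σ√T)
   = [ln(433.3091/279.3468) + (0.0420 + 0.5·0.2138²)·8.9435] / (0.2138·√8.9435)
   = [0.438997 + 0.580033] / 0.639384 = 1.593769
d₂ = d₁ − σ√T = 1.593769 − 0.639384 = 0.954386
N(d₁) = 0.944506,  N(d₂) = 0.830056,  e^(−rT) = 0.686858
E₀ = V₀·N(d₁) − D·e^(−rT)·N(d₂)
   = 433.3091·0.944506 − 279.3468·0.686858·0.830056 = 249.998874
B₀ = V₀ − E₀ = 433.3091 − 249.998874 = 183.310226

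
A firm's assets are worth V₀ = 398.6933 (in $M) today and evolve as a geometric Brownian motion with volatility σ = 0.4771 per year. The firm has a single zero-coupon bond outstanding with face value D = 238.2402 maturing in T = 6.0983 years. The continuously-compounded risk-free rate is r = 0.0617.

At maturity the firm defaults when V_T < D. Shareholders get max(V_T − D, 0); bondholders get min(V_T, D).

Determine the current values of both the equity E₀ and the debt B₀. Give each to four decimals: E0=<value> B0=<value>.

d₁ = [ln(V₀/D) + (r + σ²/2)T] / (σ√T)
   = [ln(398.6933/238.2402) + (0.0617 + 0.5·0.4771²)·6.0983] / (0.4771·√6.0983)
   = [0.514913 + 1.070326] / 1.178186 = 1.345492
d₂ = d₁ − σ√T = 1.345492 − 1.178186 = 0.167306
N(d₁) = 0.910767,  N(d₂) = 0.566435,  e^(−rT) = 0.686420
E₀ = V₀·N(d₁) − D·e^(−rT)·N(d₂)
   = 398.6933·0.910767 − 238.2402·0.686420·0.566435 = 270.485785
B₀ = V₀ − E₀ = 398.6933 − 270.485785 = 128.207515

E0=270.4858 B0=128.2075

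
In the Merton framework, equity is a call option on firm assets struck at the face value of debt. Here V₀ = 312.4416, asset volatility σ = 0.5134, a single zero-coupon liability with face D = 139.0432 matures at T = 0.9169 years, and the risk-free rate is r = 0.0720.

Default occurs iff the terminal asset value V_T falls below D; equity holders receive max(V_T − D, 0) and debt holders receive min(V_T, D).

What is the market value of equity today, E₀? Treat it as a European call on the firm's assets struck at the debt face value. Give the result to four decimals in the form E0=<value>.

E0=183.7311

d₁ = [ln(V₀/D) + (r + σ²/2)T] / (σ√T)
   = [ln(312.4416/139.0432) + (0.0720 + 0.5·0.5134²)·0.9169] / (0.5134·√0.9169)
   = [0.809633 + 0.186855] / 0.491606 = 2.027006
d₂ = d₁ − σ√T = 2.027006 − 0.491606 = 1.535401
N(d₁) = 0.978669,  N(d₂) = 0.937657,  e^(−rT) = 0.936115
E₀ = V₀·N(d₁) − D·e^(−rT)·N(d₂)
   = 312.4416·0.978669 − 139.0432·0.936115·0.937657 = 183.731056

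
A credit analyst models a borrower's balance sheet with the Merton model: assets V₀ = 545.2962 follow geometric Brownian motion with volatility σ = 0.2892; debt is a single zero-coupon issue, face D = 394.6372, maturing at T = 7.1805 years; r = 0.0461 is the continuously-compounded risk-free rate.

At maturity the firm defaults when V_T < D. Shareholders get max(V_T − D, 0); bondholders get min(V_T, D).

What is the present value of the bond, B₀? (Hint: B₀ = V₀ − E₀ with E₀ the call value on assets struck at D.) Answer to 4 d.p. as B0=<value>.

d₁ = [ln(V₀/D) + (r + σ²/2)T] / (σ√T)
   = [ln(545.2962/394.6372) + (0.0461 + 0.5·0.2892²)·7.1805] / (0.2892·√7.1805)
   = [0.323362 + 0.631297] / 0.774953 = 1.231893
d₂ = d₁ − σ√T = 1.231893 − 0.774953 = 0.456940
N(d₁) = 0.891005,  N(d₂) = 0.676143,  e^(−rT) = 0.718190
E₀ = V₀·N(d₁) − D·e^(−rT)·N(d₂)
   = 545.2962·0.891005 − 394.6372·0.718190·0.676143 = 294.226472
B₀ = V₀ − E₀ = 545.2962 − 294.226472 = 251.069728

B0=251.0697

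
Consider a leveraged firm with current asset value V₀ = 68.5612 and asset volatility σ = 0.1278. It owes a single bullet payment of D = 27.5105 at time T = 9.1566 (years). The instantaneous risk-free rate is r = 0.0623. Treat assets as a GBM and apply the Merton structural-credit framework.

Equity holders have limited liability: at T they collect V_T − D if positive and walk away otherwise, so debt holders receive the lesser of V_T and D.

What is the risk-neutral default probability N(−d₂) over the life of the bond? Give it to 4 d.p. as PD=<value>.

d₁ = [ln(V₀/D) + (r + σ²/2)T] / (σ√T)
   = [ln(68.5612/27.5105) + (0.0623 + 0.5·0.1278²)·9.1566] / (0.1278·√9.1566)
   = [0.913159 + 0.645233] / 0.386721 = 4.029755
d₂ = d₁ − σ√T = 4.029755 − 0.386721 = 3.643034
risk-neutral PD = N(−d₂) = N(-3.643034) = 0.000135

PD=0.0001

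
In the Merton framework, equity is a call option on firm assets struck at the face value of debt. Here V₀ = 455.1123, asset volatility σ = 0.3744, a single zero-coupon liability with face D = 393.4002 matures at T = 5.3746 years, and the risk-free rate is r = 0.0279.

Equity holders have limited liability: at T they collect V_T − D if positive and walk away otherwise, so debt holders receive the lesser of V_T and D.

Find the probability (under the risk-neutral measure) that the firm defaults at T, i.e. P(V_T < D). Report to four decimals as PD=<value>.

PD=0.5372

d₁ = [ln(V₀/D) + (r + σ²/2)T] / (σ√T)
   = [ln(455.1123/393.4002) + (0.0279 + 0.5·0.3744²)·5.3746] / (0.3744·√5.3746)
   = [0.145717 + 0.526645] / 0.867978 = 0.774629
d₂ = d₁ − σ√T = 0.774629 − 0.867978 = -0.093349
risk-neutral PD = N(−d₂) = N(0.093349) = 0.537187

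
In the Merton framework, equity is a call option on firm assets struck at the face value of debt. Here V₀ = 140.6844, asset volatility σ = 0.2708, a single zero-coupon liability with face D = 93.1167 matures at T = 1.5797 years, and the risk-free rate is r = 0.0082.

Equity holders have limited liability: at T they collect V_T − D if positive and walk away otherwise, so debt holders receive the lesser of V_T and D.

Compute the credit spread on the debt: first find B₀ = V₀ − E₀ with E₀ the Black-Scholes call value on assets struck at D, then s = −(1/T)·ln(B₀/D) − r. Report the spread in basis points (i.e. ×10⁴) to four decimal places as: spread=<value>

d₁ = [ln(V₀/D) + (r + σ²/2)T] / (σ√T)
   = [ln(140.6844/93.1167) + (0.0082 + 0.5·0.2708²)·1.5797] / (0.2708·√1.5797)
   = [0.412666 + 0.070875] / 0.340358 = 1.420683
d₂ = d₁ − σ√T = 1.420683 − 0.340358 = 1.080325
N(d₁) = 0.922296,  N(d₂) = 0.860001,  e^(−rT) = 0.987130
E₀ = V₀·N(d₁) − D·e^(−rT)·N(d₂)
   = 140.6844·0.922296 − 93.1167·0.987130·0.860001 = 50.702750
B₀ = V₀ − E₀ = 140.6844 − 50.702750 = 89.981650
spread = −(1/T)·ln(B₀/D) − r = −(1/1.5797)·ln(89.981650/93.1167) − 0.0082 = 0.01347993
in basis points: 0.01347993 × 10⁴ = 134.7993 bp

spread=134.7993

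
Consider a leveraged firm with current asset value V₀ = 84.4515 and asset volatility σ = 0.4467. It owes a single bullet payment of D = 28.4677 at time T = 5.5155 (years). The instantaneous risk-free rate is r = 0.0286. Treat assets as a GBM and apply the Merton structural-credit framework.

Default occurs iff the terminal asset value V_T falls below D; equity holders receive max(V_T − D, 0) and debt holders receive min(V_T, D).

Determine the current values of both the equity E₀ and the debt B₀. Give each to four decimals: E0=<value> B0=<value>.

E0=62.6369 B0=21.8146

d₁ = [ln(V₀/D) + (r + σ²/2)T] / (σ√T)
   = [ln(84.4515/28.4677) + (0.0286 + 0.5·0.4467²)·5.5155] / (0.4467·√5.5155)
   = [1.087407 + 0.708027] / 1.049079 = 1.711438
d₂ = d₁ − σ√T = 1.711438 − 1.049079 = 0.662358
N(d₁) = 0.956500,  N(d₂) = 0.746129,  e^(−rT) = 0.854069
E₀ = V₀·N(d₁) − D·e^(−rT)·N(d₂)
   = 84.4515·0.956500 − 28.4677·0.854069·0.746129 = 62.636924
B₀ = V₀ − E₀ = 84.4515 − 62.636924 = 21.814576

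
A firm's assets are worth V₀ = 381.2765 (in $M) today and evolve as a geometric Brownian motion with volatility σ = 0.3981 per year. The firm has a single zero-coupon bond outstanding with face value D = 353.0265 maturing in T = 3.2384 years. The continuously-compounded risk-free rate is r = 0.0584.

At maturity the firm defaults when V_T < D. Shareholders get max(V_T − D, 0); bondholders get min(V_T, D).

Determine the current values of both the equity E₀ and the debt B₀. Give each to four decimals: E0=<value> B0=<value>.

E0=144.8730 B0=236.4035

d₁ = [ln(V₀/D) + (r + σ²/2)T] / (σ√T)
   = [ln(381.2765/353.0265) + (0.0584 + 0.5·0.3981²)·3.2384] / (0.3981·√3.2384)
   = [0.076982 + 0.445739] / 0.716403 = 0.729646
d₂ = d₁ − σ√T = 0.729646 − 0.716403 = 0.013243
N(d₁) = 0.767197,  N(d₂) = 0.505283,  e^(−rT) = 0.827685
E₀ = V₀·N(d₁) − D·e^(−rT)·N(d₂)
   = 381.2765·0.767197 − 353.0265·0.827685·0.505283 = 144.873023
B₀ = V₀ − E₀ = 381.2765 − 144.873023 = 236.403477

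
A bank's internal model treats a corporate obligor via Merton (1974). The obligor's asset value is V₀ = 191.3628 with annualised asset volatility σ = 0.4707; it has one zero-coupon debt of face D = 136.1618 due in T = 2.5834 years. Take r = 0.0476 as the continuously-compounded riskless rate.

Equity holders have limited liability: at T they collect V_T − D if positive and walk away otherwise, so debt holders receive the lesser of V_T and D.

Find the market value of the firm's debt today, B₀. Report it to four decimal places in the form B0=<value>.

d₁ = [ln(V₀/D) + (r + σ²/2)T] / (σ√T)
   = [ln(191.3628/136.1618) + (0.0476 + 0.5·0.4707²)·2.5834] / (0.4707·√2.5834)
   = [0.340327 + 0.409157] / 0.756554 = 0.990655
d₂ = d₁ − σ√T = 0.990655 − 0.756554 = 0.234101
N(d₁) = 0.839073,  N(d₂) = 0.592547,  e^(−rT) = 0.884290
E₀ = V₀·N(d₁) − D·e^(−rT)·N(d₂)
   = 191.3628·0.839073 − 136.1618·0.884290·0.592547 = 89.220846
B₀ = V₀ − E₀ = 191.3628 − 89.220846 = 102.141954

B0=102.1420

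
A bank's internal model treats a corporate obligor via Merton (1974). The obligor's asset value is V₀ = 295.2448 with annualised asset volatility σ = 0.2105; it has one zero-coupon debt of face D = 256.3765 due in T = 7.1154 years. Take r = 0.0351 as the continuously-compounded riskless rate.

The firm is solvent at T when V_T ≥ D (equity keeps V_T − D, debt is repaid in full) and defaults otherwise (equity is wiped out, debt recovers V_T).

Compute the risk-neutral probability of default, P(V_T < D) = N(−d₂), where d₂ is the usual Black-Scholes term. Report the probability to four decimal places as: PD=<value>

d₁ = [ln(V₀/D) + (r + σ²/2)T] / (σ√T)
   = [ln(295.2448/256.3765) + (0.0351 + 0.5·0.2105²)·7.1154] / (0.2105·√7.1154)
   = [0.141158 + 0.407393] / 0.561503 = 0.976934
d₂ = d₁ − σ√T = 0.976934 − 0.561503 = 0.415431
risk-neutral PD = N(−d₂) = N(-0.415431) = 0.338913

PD=0.3389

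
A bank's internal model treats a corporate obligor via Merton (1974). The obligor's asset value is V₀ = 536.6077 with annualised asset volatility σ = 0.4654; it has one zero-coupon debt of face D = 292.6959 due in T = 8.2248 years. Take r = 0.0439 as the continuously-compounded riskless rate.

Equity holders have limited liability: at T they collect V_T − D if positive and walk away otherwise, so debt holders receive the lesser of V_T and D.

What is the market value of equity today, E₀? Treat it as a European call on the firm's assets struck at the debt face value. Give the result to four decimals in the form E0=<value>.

E0=385.9731

d₁ = [ln(V₀/D) + (r + σ²/2)T] / (σ√T)
   = [ln(536.6077/292.6959) + (0.0439 + 0.5·0.4654²)·8.2248] / (0.4654·√8.2248)
   = [0.606133 + 1.251803] / 1.334717 = 1.392008
d₂ = d₁ − σ√T = 1.392008 − 1.334717 = 0.057291
N(d₁) = 0.918040,  N(d₂) = 0.522843,  e^(−rT) = 0.696931
E₀ = V₀·N(d₁) − D·e^(−rT)·N(d₂)
   = 536.6077·0.918040 − 292.6959·0.696931·0.522843 = 385.973086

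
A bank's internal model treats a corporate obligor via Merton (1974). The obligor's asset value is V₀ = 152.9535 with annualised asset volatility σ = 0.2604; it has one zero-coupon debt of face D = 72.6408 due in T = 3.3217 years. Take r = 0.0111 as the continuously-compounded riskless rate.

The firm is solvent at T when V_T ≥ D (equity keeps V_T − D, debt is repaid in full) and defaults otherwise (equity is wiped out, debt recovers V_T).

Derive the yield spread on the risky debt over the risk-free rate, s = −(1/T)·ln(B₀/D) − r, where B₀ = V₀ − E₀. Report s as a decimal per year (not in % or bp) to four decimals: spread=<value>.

spread=0.0043

d₁ = [ln(V₀/D) + (r + σ²/2)T] / (σ√T)
   = [ln(152.9535/72.6408) + (0.0111 + 0.5·0.2604²)·3.3217] / (0.2604·√3.3217)
   = [0.744607 + 0.149490] / 0.474593 = 1.883925
d₂ = d₁ − σ√T = 1.883925 − 0.474593 = 1.409332
N(d₁) = 0.970212,  N(d₂) = 0.920631,  e^(−rT) = 0.963801
E₀ = V₀·N(d₁) − D·e^(−rT)·N(d₂)
   = 152.9535·0.970212 − 72.6408·0.963801·0.920631 = 83.942830
B₀ = V₀ − E₀ = 152.9535 − 83.942830 = 69.010670
spread = −(1/T)·ln(B₀/D) − r = −(1/3.3217)·ln(69.010670/72.6408) − 0.0111 = 0.00433355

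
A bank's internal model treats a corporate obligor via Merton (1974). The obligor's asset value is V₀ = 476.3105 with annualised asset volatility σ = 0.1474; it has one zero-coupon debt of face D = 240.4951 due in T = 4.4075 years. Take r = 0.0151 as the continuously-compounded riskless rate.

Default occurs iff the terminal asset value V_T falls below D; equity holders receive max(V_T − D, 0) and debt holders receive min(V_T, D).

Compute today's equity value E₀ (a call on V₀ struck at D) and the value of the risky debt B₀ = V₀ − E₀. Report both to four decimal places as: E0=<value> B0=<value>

E0=251.5544 B0=224.7561

d₁ = [ln(V₀/D) + (r + σ²/2)T] / (σ√T)
   = [ln(476.3105/240.4951) + (0.0151 + 0.5·0.1474²)·4.4075] / (0.1474·√4.4075)
   = [0.683370 + 0.114434] / 0.309452 = 2.578116
d₂ = d₁ − σ√T = 2.578116 − 0.309452 = 2.268664
N(d₁) = 0.995033,  N(d₂) = 0.988356,  e^(−rT) = 0.935613
E₀ = V₀·N(d₁) − D·e^(−rT)·N(d₂)
   = 476.3105·0.995033 − 240.4951·0.935613·0.988356 = 251.554395
B₀ = V₀ − E₀ = 476.3105 − 251.554395 = 224.756105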